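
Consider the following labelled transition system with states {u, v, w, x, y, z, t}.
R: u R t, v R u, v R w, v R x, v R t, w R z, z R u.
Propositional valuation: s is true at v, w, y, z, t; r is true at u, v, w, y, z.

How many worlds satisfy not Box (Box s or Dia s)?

Let φ = not Box (Box s or Dia s). Evaluate φ at each world:
  u (successors {t}): φ is false.
  v (successors {u, w, x, t}): φ is false.
  w (successors {z}): φ is true.
  x (successors ∅): φ is false.
  y (successors ∅): φ is false.
  z (successors {u}): φ is false.
  t (successors ∅): φ is false.
For instance, at u:
  At u: Box (Box s or Dia s) is true, so not Box (Box s or Dia s) is false.
    At u: Box (Box s or Dia s) requires Box s or Dia s at every successor {t}.
      At t: Box s or Dia s is true.
    So Box (Box s or Dia s) is true at u.
Satisfying worlds: {w}

1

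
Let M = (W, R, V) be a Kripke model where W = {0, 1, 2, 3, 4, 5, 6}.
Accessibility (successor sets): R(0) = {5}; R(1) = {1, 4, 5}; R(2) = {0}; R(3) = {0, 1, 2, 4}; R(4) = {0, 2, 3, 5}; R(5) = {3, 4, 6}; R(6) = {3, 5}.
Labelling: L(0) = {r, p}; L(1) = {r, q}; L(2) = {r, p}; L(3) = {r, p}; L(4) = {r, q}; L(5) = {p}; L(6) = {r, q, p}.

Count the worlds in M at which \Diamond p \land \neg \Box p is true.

Let φ = \Diamond p \land \neg \Box p. Evaluate φ at each world:
  0 (successors {5}): φ is false.
  1 (successors {1, 4, 5}): φ is true.
  2 (successors {0}): φ is false.
  3 (successors {0, 1, 2, 4}): φ is true.
  4 (successors {0, 2, 3, 5}): φ is false.
  5 (successors {3, 4, 6}): φ is true.
  6 (successors {3, 5}): φ is false.
For instance, at 0:
  At 0: \Diamond p is true, \neg \Box p is false, so \Diamond p \land \neg \Box p is false.
    At 0: \Diamond p requires p at some successor in {5}.
      p holds at 5, so \Diamond p is true at 0.
    At 0: \Box p is true, so \neg \Box p is false.
      At 0: \Box p requires p at every successor {5}.
        At 5: p is true.
      So \Box p is true at 0.
Satisfying worlds: {1, 3, 5}

3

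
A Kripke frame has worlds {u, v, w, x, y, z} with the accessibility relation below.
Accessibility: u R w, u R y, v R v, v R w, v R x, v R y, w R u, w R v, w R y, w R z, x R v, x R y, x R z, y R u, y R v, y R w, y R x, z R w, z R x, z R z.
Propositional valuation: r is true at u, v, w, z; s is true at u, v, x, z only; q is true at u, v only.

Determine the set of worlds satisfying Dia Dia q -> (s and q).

Let φ = Dia Dia q -> (s and q). Evaluate φ at each world:
  u (successors {w, y}): φ is true.
  v (successors {v, w, x, y}): φ is true.
  w (successors {u, v, y, z}): φ is false.
  x (successors {v, y, z}): φ is false.
  y (successors {u, v, w, x}): φ is false.
  z (successors {w, x, z}): φ is false.
For instance, at u:
  At u: Dia Dia q is true, s and q is true, so Dia Dia q -> (s and q) is true.
    At u: Dia Dia q requires Dia q at some successor in {w, y}.
      Dia q holds at w, so Dia Dia q is true at u.
Satisfying worlds: {u, v}

u, v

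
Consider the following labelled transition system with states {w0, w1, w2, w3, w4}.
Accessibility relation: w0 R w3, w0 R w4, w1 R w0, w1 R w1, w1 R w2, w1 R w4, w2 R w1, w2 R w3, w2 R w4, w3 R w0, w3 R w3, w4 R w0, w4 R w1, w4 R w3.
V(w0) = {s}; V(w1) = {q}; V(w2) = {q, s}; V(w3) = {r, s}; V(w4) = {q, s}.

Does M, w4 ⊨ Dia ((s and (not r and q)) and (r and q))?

No

At w4: Dia ((s and (not r and q)) and (r and q)) requires (s and (not r and q)) and (r and q) at some successor in {w0, w1, w3}.
  At w0: (s and (not r and q)) and (r and q) is false.
  At w1: (s and (not r and q)) and (r and q) is false.
  At w3: (s and (not r and q)) and (r and q) is false.
So Dia ((s and (not r and q)) and (r and q)) is false at w4.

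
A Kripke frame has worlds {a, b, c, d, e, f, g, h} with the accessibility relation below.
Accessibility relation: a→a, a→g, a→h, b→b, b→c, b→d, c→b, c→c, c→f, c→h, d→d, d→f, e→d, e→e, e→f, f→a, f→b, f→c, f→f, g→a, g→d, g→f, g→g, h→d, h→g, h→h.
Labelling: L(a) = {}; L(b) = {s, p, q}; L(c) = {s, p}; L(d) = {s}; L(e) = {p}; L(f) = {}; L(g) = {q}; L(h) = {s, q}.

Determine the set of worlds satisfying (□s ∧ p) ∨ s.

b, c, d, h

Let φ = (□s ∧ p) ∨ s. Evaluate φ at each world:
  a (successors {a, g, h}): φ is false.
  b (successors {b, c, d}): φ is true.
  c (successors {b, c, f, h}): φ is true.
  d (successors {d, f}): φ is true.
  e (successors {d, e, f}): φ is false.
  f (successors {a, b, c, f}): φ is false.
  g (successors {a, d, f, g}): φ is false.
  h (successors {d, g, h}): φ is true.
For instance, at e:
  At e: □s ∧ p is false, s is false, so (□s ∧ p) ∨ s is false.
    At e: □s is false, p is true, so □s ∧ p is false.
      At e: □s requires s at every successor {d, e, f}.
        s fails at e, so □s is false at e.
Satisfying worlds: {b, c, d, h}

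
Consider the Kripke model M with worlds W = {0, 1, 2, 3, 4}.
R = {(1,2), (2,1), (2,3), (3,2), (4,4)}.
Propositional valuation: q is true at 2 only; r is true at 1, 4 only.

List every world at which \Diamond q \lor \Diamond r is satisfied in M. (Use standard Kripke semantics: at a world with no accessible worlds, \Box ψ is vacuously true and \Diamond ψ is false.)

Let φ = \Diamond q \lor \Diamond r. Evaluate φ at each world:
  0 (successors ∅): φ is false.
  1 (successors {2}): φ is true.
  2 (successors {1, 3}): φ is true.
  3 (successors {2}): φ is true.
  4 (successors {4}): φ is true.
For instance, at 3:
  At 3: \Diamond q is true, \Diamond r is false, so \Diamond q \lor \Diamond r is true.
    At 3: \Diamond q requires q at some successor in {2}.
      q holds at 2, so \Diamond q is true at 3.
    At 3: \Diamond r requires r at some successor in {2}.
      At 2: r is false.
    So \Diamond r is false at 3.
Satisfying worlds: {1, 2, 3, 4}

1, 2, 3, 4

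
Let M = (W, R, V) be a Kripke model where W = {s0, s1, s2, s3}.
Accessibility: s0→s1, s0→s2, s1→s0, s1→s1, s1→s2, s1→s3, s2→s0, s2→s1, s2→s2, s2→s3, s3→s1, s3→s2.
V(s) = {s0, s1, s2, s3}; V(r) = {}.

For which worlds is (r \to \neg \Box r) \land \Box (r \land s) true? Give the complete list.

none

Let φ = (r \to \neg \Box r) \land \Box (r \land s). Evaluate φ at each world:
  s0 (successors {s1, s2}): φ is false.
  s1 (successors {s0, s1, s2, s3}): φ is false.
  s2 (successors {s0, s1, s2, s3}): φ is false.
  s3 (successors {s1, s2}): φ is false.
For instance, at s0:
  At s0: r \to \neg \Box r is true, \Box (r \land s) is false, so (r \to \neg \Box r) \land \Box (r \land s) is false.
    At s0: r is false, \neg \Box r is true, so r \to \neg \Box r is true.
      At s0: \Box r is false, so \neg \Box r is true.
    At s0: \Box (r \land s) requires r \land s at every successor {s1, s2}.
      r \land s fails at s1, so \Box (r \land s) is false at s0.
Satisfying worlds: none.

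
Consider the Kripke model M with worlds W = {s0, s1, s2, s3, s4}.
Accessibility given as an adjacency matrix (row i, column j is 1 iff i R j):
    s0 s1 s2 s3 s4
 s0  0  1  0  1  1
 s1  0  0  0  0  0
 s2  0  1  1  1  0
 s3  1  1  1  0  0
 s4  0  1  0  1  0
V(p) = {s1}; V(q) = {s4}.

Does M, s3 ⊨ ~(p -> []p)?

At s3: p -> []p is true, so ~(p -> []p) is false.
  At s3: p is false, []p is false, so p -> []p is true.
    At s3: []p requires p at every successor {s0, s1, s2}.
      p fails at s0, so []p is false at s3.

No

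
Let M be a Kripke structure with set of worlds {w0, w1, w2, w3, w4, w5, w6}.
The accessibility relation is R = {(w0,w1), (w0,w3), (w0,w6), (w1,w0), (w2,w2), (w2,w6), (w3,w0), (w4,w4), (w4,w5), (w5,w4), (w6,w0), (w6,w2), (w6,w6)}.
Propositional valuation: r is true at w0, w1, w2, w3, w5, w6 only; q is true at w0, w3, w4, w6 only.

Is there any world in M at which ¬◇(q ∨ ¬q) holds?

Let φ = ¬◇(q ∨ ¬q). Evaluate φ at each world:
  w0 (successors {w1, w3, w6}): φ is false.
  w1 (successors {w0}): φ is false.
  w2 (successors {w2, w6}): φ is false.
  w3 (successors {w0}): φ is false.
  w4 (successors {w4, w5}): φ is false.
  w5 (successors {w4}): φ is false.
  w6 (successors {w0, w2, w6}): φ is false.
For instance, at w2:
  At w2: ◇(q ∨ ¬q) is true, so ¬◇(q ∨ ¬q) is false.
    At w2: ◇(q ∨ ¬q) requires q ∨ ¬q at some successor in {w2, w6}.
      q ∨ ¬q holds at w2, so ◇(q ∨ ¬q) is true at w2.

No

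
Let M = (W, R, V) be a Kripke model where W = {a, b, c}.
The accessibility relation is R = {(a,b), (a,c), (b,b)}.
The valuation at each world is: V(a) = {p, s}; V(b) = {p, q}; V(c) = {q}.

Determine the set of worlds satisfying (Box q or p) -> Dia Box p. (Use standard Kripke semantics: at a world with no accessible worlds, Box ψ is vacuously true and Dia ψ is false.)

a, b

Recall that Box ψ holds at a world iff ψ holds at every accessible world, and Dia ψ holds iff ψ holds at some accessible world.
Let φ = (Box q or p) -> Dia Box p. Evaluate φ at each world:
  a (successors {b, c}): φ is true.
  b (successors {b}): φ is true.
  c (successors ∅): φ is false.
For instance, at b:
  At b: Box q or p is true, Dia Box p is true, so (Box q or p) -> Dia Box p is true.
    At b: Box q is true, p is true, so Box q or p is true.
      At b: Box q requires q at every successor {b}.
        At b: q is true.
      So Box q is true at b.
    At b: Dia Box p requires Box p at some successor in {b}.
      Box p holds at b, so Dia Box p is true at b.
Satisfying worlds: {a, b}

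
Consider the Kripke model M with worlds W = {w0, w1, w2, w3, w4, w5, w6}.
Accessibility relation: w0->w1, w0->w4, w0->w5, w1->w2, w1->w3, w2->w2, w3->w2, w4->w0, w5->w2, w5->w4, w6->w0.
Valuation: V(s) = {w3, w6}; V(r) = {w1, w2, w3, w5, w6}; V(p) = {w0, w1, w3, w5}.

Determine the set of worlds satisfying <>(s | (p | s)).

w0, w1, w4, w6

Recall that <>ψ holds at a world iff ψ holds at some accessible world.
Let φ = <>(s | (p | s)). Evaluate φ at each world:
  w0 (successors {w1, w4, w5}): φ is true.
  w1 (successors {w2, w3}): φ is true.
  w2 (successors {w2}): φ is false.
  w3 (successors {w2}): φ is false.
  w4 (successors {w0}): φ is true.
  w5 (successors {w2, w4}): φ is false.
  w6 (successors {w0}): φ is true.
For instance, at w2:
  At w2: <>(s | (p | s)) requires s | (p | s) at some successor in {w2}.
    At w2: s | (p | s) is false.
  So <>(s | (p | s)) is false at w2.
Satisfying worlds: {w0, w1, w4, w6}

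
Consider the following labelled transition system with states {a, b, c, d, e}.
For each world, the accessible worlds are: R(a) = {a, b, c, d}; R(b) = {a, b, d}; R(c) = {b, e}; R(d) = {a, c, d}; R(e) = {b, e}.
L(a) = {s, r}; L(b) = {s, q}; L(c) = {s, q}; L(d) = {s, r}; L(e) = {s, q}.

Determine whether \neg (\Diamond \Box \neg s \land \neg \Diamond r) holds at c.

Recall that \Box ψ holds at a world iff ψ holds at every accessible world, and \Diamond ψ holds iff ψ holds at some accessible world.
At c: \Diamond \Box \neg s \land \neg \Diamond r is false, so \neg (\Diamond \Box \neg s \land \neg \Diamond r) is true.
  At c: \Diamond \Box \neg s is false, \neg \Diamond r is true, so \Diamond \Box \neg s \land \neg \Diamond r is false.
    At c: \Diamond \Box \neg s requires \Box \neg s at some successor in {b, e}.
      At b: \Box \neg s is false.
      At e: \Box \neg s is false.
    So \Diamond \Box \neg s is false at c.
    At c: \Diamond r is false, so \neg \Diamond r is true.
      At c: \Diamond r requires r at some successor in {b, e}.
        At b: r is false.
        At e: r is false.
      So \Diamond r is false at c.

Yes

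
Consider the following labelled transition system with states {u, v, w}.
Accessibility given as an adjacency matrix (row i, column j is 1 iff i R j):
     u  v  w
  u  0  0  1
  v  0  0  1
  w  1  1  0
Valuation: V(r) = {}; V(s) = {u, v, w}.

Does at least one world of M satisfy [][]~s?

No

Let φ = [][]~s. Evaluate φ at each world:
  u (successors {w}): φ is false.
  v (successors {w}): φ is false.
  w (successors {u, v}): φ is false.
For instance, at v:
  At v: [][]~s requires []~s at every successor {w}.
    []~s fails at w, so [][]~s is false at v.
      At w: []~s requires ~s at every successor {u, v}.
        ~s fails at u, so []~s is false at w.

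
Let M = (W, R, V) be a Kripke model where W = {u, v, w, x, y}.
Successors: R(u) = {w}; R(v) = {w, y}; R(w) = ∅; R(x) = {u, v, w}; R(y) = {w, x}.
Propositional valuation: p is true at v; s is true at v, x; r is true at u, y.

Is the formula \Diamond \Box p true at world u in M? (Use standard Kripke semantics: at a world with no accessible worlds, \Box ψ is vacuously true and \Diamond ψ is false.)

At u: \Diamond \Box p requires \Box p at some successor in {w}.
  \Box p holds at w, so \Diamond \Box p is true at u.
    At w: no accessible worlds, so \Box p holds vacuously.

Yes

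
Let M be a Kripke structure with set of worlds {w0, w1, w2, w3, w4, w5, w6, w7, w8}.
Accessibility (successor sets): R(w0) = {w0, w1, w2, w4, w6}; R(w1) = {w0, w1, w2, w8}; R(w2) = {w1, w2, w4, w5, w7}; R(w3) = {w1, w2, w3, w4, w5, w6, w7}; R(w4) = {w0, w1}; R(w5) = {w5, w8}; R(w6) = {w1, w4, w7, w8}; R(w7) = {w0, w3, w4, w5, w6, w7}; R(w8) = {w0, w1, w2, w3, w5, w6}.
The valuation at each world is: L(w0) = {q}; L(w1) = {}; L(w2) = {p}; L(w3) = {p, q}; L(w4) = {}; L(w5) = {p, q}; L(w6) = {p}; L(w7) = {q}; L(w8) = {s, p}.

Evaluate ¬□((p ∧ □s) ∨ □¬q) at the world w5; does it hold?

Yes

At w5: □((p ∧ □s) ∨ □¬q) is false, so ¬□((p ∧ □s) ∨ □¬q) is true.
  At w5: □((p ∧ □s) ∨ □¬q) requires (p ∧ □s) ∨ □¬q at every successor {w5, w8}.
    (p ∧ □s) ∨ □¬q fails at w5, so □((p ∧ □s) ∨ □¬q) is false at w5.
      At w5: p ∧ □s is false, □¬q is false, so (p ∧ □s) ∨ □¬q is false.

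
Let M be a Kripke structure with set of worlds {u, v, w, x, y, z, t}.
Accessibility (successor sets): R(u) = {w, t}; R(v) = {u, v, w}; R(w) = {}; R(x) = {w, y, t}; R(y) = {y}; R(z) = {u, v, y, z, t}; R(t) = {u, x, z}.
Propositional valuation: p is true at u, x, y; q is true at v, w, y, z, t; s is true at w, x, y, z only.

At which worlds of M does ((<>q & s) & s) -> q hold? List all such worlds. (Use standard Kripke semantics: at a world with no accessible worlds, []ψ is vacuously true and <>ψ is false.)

u, v, w, y, z, t

Let φ = ((<>q & s) & s) -> q. Evaluate φ at each world:
  u (successors {w, t}): φ is true.
  v (successors {u, v, w}): φ is true.
  w (successors ∅): φ is true.
  x (successors {w, y, t}): φ is false.
  y (successors {y}): φ is true.
  z (successors {u, v, y, z, t}): φ is true.
  t (successors {u, x, z}): φ is true.
For instance, at t:
  At t: (<>q & s) & s is false, q is true, so ((<>q & s) & s) -> q is true.
    At t: <>q & s is false, s is false, so (<>q & s) & s is false.
      At t: <>q is true, s is false, so <>q & s is false.
Satisfying worlds: {u, v, w, y, z, t}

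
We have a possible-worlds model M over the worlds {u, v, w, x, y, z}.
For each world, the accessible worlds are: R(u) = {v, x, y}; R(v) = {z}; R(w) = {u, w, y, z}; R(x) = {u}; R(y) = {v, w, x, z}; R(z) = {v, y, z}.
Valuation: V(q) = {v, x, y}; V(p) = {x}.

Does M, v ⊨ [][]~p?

At v: [][]~p requires []~p at every successor {z}.
    At z: []~p requires ~p at every successor {v, y, z}.
      At v: ~p is true.
      At y: ~p is true.
      At z: ~p is true.
    So []~p is true at z.
So [][]~p is true at v.

Yes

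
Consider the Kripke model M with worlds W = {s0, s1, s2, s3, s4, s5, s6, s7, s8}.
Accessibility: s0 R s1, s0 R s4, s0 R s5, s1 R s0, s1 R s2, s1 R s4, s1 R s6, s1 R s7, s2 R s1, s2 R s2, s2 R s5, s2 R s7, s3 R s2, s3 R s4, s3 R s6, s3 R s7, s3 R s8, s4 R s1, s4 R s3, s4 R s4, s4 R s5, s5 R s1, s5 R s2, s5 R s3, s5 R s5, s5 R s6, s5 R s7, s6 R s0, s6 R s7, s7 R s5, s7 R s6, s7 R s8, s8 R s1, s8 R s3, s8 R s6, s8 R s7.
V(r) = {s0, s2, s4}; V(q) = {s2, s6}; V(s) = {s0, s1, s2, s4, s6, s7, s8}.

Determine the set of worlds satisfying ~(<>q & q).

Let φ = ~(<>q & q). Evaluate φ at each world:
  s0 (successors {s1, s4, s5}): φ is true.
  s1 (successors {s0, s2, s4, s6, s7}): φ is true.
  s2 (successors {s1, s2, s5, s7}): φ is false.
  s3 (successors {s2, s4, s6, s7, s8}): φ is true.
  s4 (successors {s1, s3, s4, s5}): φ is true.
  s5 (successors {s1, s2, s3, s5, s6, s7}): φ is true.
  s6 (successors {s0, s7}): φ is true.
  s7 (successors {s5, s6, s8}): φ is true.
  s8 (successors {s1, s3, s6, s7}): φ is true.
For instance, at s6:
  At s6: <>q & q is false, so ~(<>q & q) is true.
    At s6: <>q is false, q is true, so <>q & q is false.
      At s6: <>q requires q at some successor in {s0, s7}.
        At s0: q is false.
        At s7: q is false.
      So <>q is false at s6.
Satisfying worlds: {s0, s1, s3, s4, s5, s6, s7, s8}

s0, s1, s3, s4, s5, s6, s7, s8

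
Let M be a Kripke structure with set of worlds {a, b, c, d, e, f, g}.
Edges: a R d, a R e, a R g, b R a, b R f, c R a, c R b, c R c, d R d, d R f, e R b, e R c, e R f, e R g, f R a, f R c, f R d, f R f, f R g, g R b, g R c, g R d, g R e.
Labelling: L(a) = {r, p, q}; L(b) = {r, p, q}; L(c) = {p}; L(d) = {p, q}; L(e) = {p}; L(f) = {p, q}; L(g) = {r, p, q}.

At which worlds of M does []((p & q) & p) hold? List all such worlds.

b, d

Let φ = []((p & q) & p). Evaluate φ at each world:
  a (successors {d, e, g}): φ is false.
  b (successors {a, f}): φ is true.
  c (successors {a, b, c}): φ is false.
  d (successors {d, f}): φ is true.
  e (successors {b, c, f, g}): φ is false.
  f (successors {a, c, d, f, g}): φ is false.
  g (successors {b, c, d, e}): φ is false.
For instance, at b:
  At b: []((p & q) & p) requires (p & q) & p at every successor {a, f}.
    At a: (p & q) & p is true.
    At f: (p & q) & p is true.
  So []((p & q) & p) is true at b.
Satisfying worlds: {b, d}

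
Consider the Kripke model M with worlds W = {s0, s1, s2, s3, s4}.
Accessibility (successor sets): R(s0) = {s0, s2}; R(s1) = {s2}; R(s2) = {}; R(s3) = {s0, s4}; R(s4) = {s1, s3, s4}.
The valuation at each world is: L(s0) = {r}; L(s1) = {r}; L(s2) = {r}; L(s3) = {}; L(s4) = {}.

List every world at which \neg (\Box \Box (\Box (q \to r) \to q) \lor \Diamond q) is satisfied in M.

s0, s3, s4

Let φ = \neg (\Box \Box (\Box (q \to r) \to q) \lor \Diamond q). Evaluate φ at each world:
  s0 (successors {s0, s2}): φ is true.
  s1 (successors {s2}): φ is false.
  s2 (successors ∅): φ is false.
  s3 (successors {s0, s4}): φ is true.
  s4 (successors {s1, s3, s4}): φ is true.
For instance, at s3:
  At s3: \Box \Box (\Box (q \to r) \to q) \lor \Diamond q is false, so \neg (\Box \Box (\Box (q \to r) \to q) \lor \Diamond q) is true.
    At s3: \Box \Box (\Box (q \to r) \to q) is false, \Diamond q is false, so \Box \Box (\Box (q \to r) \to q) \lor \Diamond q is false.
      At s3: \Box \Box (\Box (q \to r) \to q) requires \Box (\Box (q \to r) \to q) at every successor {s0, s4}.
        \Box (\Box (q \to r) \to q) fails at s0, so \Box \Box (\Box (q \to r) \to q) is false at s3.
      At s3: \Diamond q requires q at some successor in {s0, s4}.
        At s0: q is false.
        At s4: q is false.
      So \Diamond q is false at s3.
Satisfying worlds: {s0, s3, s4}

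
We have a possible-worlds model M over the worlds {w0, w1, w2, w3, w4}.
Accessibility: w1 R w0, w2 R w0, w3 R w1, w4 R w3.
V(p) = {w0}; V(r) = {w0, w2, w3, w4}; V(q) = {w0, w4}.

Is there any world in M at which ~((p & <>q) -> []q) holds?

No

Let φ = ~((p & <>q) -> []q). Evaluate φ at each world:
  w0 (successors ∅): φ is false.
  w1 (successors {w0}): φ is false.
  w2 (successors {w0}): φ is false.
  w3 (successors {w1}): φ is false.
  w4 (successors {w3}): φ is false.
For instance, at w3:
  At w3: (p & <>q) -> []q is true, so ~((p & <>q) -> []q) is false.
    At w3: p & <>q is false, []q is false, so (p & <>q) -> []q is true.
      At w3: p is false, <>q is false, so p & <>q is false.
      At w3: []q requires q at every successor {w1}.
        q fails at w1, so []q is false at w3.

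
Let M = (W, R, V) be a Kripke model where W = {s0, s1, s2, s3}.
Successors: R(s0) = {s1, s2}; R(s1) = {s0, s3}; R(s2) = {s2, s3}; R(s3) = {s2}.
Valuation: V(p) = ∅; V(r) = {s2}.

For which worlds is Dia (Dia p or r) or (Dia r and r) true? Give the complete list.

s0, s2, s3

Let φ = Dia (Dia p or r) or (Dia r and r). Evaluate φ at each world:
  s0 (successors {s1, s2}): φ is true.
  s1 (successors {s0, s3}): φ is false.
  s2 (successors {s2, s3}): φ is true.
  s3 (successors {s2}): φ is true.
For instance, at s1:
  At s1: Dia (Dia p or r) is false, Dia r and r is false, so Dia (Dia p or r) or (Dia r and r) is false.
    At s1: Dia (Dia p or r) requires Dia p or r at some successor in {s0, s3}.
      At s0: Dia p or r is false.
      At s3: Dia p or r is false.
    So Dia (Dia p or r) is false at s1.
    At s1: Dia r is false, r is false, so Dia r and r is false.
      At s1: Dia r requires r at some successor in {s0, s3}.
        At s0: r is false.
        At s3: r is false.
      So Dia r is false at s1.
Satisfying worlds: {s0, s2, s3}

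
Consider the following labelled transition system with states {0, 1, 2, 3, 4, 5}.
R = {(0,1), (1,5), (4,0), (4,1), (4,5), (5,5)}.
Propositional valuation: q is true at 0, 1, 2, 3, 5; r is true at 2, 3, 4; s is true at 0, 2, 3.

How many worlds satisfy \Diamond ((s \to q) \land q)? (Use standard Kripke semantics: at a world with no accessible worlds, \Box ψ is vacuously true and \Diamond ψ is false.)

4

Recall that \Diamond ψ holds at a world iff ψ holds at some accessible world.
Let φ = \Diamond ((s \to q) \land q). Evaluate φ at each world:
  0 (successors {1}): φ is true.
  1 (successors {5}): φ is true.
  2 (successors ∅): φ is false.
  3 (successors ∅): φ is false.
  4 (successors {0, 1, 5}): φ is true.
  5 (successors {5}): φ is true.
For instance, at 5:
  At 5: \Diamond ((s \to q) \land q) requires (s \to q) \land q at some successor in {5}.
    (s \to q) \land q holds at 5, so \Diamond ((s \to q) \land q) is true at 5.
Satisfying worlds: {0, 1, 4, 5}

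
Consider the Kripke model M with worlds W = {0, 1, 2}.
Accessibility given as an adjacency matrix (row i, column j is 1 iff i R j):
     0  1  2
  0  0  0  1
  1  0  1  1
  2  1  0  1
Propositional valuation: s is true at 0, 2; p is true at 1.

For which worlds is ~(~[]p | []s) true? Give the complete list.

none

Let φ = ~(~[]p | []s). Evaluate φ at each world:
  0 (successors {2}): φ is false.
  1 (successors {1, 2}): φ is false.
  2 (successors {0, 2}): φ is false.
For instance, at 0:
  At 0: ~[]p | []s is true, so ~(~[]p | []s) is false.
    At 0: ~[]p is true, []s is true, so ~[]p | []s is true.
      At 0: []p is false, so ~[]p is true.
      At 0: []s requires s at every successor {2}.
        At 2: s is true.
      So []s is true at 0.
Satisfying worlds: none.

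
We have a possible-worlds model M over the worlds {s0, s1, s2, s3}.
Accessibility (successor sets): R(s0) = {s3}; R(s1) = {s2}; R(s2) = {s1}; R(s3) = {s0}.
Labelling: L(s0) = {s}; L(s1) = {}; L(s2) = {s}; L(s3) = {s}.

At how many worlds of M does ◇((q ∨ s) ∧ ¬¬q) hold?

Recall that ◇ψ holds at a world iff ψ holds at some accessible world.
Let φ = ◇((q ∨ s) ∧ ¬¬q). Evaluate φ at each world:
  s0 (successors {s3}): φ is false.
  s1 (successors {s2}): φ is false.
  s2 (successors {s1}): φ is false.
  s3 (successors {s0}): φ is false.
For instance, at s1:
  At s1: ◇((q ∨ s) ∧ ¬¬q) requires (q ∨ s) ∧ ¬¬q at some successor in {s2}.
    At s2: (q ∨ s) ∧ ¬¬q is false.
  So ◇((q ∨ s) ∧ ¬¬q) is false at s1.
Satisfying worlds: none.

0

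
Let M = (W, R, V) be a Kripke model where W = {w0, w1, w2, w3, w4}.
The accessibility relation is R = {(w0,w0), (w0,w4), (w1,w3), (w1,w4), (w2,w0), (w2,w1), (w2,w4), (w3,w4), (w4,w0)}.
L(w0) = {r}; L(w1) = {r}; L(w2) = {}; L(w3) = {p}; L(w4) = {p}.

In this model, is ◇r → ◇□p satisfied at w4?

At w4: ◇r is true, ◇□p is false, so ◇r → ◇□p is false.
  At w4: ◇r requires r at some successor in {w0}.
    r holds at w0, so ◇r is true at w4.
  At w4: ◇□p requires □p at some successor in {w0}.
    At w0: □p is false.
  So ◇□p is false at w4.

No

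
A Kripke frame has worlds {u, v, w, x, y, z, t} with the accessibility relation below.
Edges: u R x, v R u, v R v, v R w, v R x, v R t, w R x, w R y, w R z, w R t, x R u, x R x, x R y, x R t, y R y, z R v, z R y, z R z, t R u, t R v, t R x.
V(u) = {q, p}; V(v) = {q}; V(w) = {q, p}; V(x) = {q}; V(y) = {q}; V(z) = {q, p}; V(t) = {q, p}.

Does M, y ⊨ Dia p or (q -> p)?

No

Recall that Dia ψ holds at a world iff ψ holds at some accessible world.
At y: Dia p is false, q -> p is false, so Dia p or (q -> p) is false.
  At y: Dia p requires p at some successor in {y}.
    At y: p is false.
  So Dia p is false at y.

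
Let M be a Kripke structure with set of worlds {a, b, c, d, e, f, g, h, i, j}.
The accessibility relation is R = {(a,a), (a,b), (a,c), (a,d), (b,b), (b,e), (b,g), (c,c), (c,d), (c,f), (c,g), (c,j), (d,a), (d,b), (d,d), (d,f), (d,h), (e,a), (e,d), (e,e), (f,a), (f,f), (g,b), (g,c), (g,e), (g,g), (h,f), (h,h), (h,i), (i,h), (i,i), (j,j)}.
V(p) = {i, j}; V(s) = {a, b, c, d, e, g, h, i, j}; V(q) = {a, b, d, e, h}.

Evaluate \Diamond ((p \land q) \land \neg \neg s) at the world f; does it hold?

No

At f: \Diamond ((p \land q) \land \neg \neg s) requires (p \land q) \land \neg \neg s at some successor in {a, f}.
  At a: (p \land q) \land \neg \neg s is false.
  At f: (p \land q) \land \neg \neg s is false.
So \Diamond ((p \land q) \land \neg \neg s) is false at f.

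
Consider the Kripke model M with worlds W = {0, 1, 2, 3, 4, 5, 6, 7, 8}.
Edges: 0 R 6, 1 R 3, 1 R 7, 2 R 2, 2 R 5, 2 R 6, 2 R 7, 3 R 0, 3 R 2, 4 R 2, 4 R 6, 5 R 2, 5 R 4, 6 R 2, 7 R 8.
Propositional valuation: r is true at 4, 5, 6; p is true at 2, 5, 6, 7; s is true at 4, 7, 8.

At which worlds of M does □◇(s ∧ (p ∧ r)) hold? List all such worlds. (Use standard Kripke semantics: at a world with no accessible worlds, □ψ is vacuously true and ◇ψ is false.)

8

Let φ = □◇(s ∧ (p ∧ r)). Evaluate φ at each world:
  0 (successors {6}): φ is false.
  1 (successors {3, 7}): φ is false.
  2 (successors {2, 5, 6, 7}): φ is false.
  3 (successors {0, 2}): φ is false.
  4 (successors {2, 6}): φ is false.
  5 (successors {2, 4}): φ is false.
  6 (successors {2}): φ is false.
  7 (successors {8}): φ is false.
  8 (successors ∅): φ is true.
For instance, at 1:
  At 1: □◇(s ∧ (p ∧ r)) requires ◇(s ∧ (p ∧ r)) at every successor {3, 7}.
    ◇(s ∧ (p ∧ r)) fails at 3, so □◇(s ∧ (p ∧ r)) is false at 1.
      At 3: ◇(s ∧ (p ∧ r)) requires s ∧ (p ∧ r) at some successor in {0, 2}.
        At 0: s ∧ (p ∧ r) is false.
        At 2: s ∧ (p ∧ r) is false.
      So ◇(s ∧ (p ∧ r)) is false at 3.
Satisfying worlds: {8}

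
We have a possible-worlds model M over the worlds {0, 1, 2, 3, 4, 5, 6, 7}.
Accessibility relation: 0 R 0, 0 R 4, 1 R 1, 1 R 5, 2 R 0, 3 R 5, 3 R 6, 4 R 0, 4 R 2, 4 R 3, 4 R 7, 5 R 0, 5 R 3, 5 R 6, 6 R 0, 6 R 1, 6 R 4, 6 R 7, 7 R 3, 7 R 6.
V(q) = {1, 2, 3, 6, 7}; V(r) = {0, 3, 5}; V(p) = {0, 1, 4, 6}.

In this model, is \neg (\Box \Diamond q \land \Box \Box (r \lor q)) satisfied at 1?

No

At 1: \Box \Diamond q \land \Box \Box (r \lor q) is true, so \neg (\Box \Diamond q \land \Box \Box (r \lor q)) is false.
  At 1: \Box \Diamond q is true, \Box \Box (r \lor q) is true, so \Box \Diamond q \land \Box \Box (r \lor q) is true.
    At 1: \Box \Diamond q requires \Diamond q at every successor {1, 5}.
      At 1: \Diamond q is true.
      At 5: \Diamond q is true.
    So \Box \Diamond q is true at 1.
    At 1: \Box \Box (r \lor q) requires \Box (r \lor q) at every successor {1, 5}.
      At 1: \Box (r \lor q) is true.
      At 5: \Box (r \lor q) is true.
    So \Box \Box (r \lor q) is true at 1.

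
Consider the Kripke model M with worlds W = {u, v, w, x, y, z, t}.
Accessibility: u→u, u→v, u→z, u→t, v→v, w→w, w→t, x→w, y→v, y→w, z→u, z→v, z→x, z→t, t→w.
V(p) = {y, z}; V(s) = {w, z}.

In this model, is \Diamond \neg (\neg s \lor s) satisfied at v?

Recall that \Diamond ψ holds at a world iff ψ holds at some accessible world.
At v: \Diamond \neg (\neg s \lor s) requires \neg (\neg s \lor s) at some successor in {v}.
  At v: \neg (\neg s \lor s) is false.
So \Diamond \neg (\neg s \lor s) is false at v.

No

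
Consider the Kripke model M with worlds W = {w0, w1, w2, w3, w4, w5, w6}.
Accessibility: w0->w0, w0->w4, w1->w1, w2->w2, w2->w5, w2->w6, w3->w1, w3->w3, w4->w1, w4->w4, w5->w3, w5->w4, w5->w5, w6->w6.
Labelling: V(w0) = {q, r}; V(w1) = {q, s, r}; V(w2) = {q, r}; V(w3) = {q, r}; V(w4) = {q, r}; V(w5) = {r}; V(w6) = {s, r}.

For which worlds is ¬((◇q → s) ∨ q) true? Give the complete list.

w5

Let φ = ¬((◇q → s) ∨ q). Evaluate φ at each world:
  w0 (successors {w0, w4}): φ is false.
  w1 (successors {w1}): φ is false.
  w2 (successors {w2, w5, w6}): φ is false.
  w3 (successors {w1, w3}): φ is false.
  w4 (successors {w1, w4}): φ is false.
  w5 (successors {w3, w4, w5}): φ is true.
  w6 (successors {w6}): φ is false.
For instance, at w4:
  At w4: (◇q → s) ∨ q is true, so ¬((◇q → s) ∨ q) is false.
    At w4: ◇q → s is false, q is true, so (◇q → s) ∨ q is true.
      At w4: ◇q is true, s is false, so ◇q → s is false.
Satisfying worlds: {w5}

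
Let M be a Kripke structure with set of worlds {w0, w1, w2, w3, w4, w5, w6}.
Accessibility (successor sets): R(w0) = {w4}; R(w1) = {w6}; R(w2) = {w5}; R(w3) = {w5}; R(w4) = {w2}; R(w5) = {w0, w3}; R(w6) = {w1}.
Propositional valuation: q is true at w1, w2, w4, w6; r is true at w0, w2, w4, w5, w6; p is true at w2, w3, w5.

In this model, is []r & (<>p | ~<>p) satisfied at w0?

Yes

At w0: []r is true, <>p | ~<>p is true, so []r & (<>p | ~<>p) is true.
  At w0: []r requires r at every successor {w4}.
    At w4: r is true.
  So []r is true at w0.
  At w0: <>p is false, ~<>p is true, so <>p | ~<>p is true.
    At w0: <>p requires p at some successor in {w4}.
      At w4: p is false.
    So <>p is false at w0.
    At w0: <>p is false, so ~<>p is true.
      At w0: <>p requires p at some successor in {w4}.
        At w4: p is false.
      So <>p is false at w0.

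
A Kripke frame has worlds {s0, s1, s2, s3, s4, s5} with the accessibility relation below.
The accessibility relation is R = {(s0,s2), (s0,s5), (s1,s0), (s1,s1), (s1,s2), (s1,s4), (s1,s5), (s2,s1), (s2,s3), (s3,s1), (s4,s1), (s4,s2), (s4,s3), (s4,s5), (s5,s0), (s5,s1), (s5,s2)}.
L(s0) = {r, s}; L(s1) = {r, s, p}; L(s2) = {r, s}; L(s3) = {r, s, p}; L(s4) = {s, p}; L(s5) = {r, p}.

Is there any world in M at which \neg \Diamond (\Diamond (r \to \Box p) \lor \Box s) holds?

No

Let φ = \neg \Diamond (\Diamond (r \to \Box p) \lor \Box s). Evaluate φ at each world:
  s0 (successors {s2, s5}): φ is false.
  s1 (successors {s0, s1, s2, s4, s5}): φ is false.
  s2 (successors {s1, s3}): φ is false.
  s3 (successors {s1}): φ is false.
  s4 (successors {s1, s2, s3, s5}): φ is false.
  s5 (successors {s0, s1, s2}): φ is false.
For instance, at s4:
  At s4: \Diamond (\Diamond (r \to \Box p) \lor \Box s) is true, so \neg \Diamond (\Diamond (r \to \Box p) \lor \Box s) is false.
    At s4: \Diamond (\Diamond (r \to \Box p) \lor \Box s) requires \Diamond (r \to \Box p) \lor \Box s at some successor in {s1, s2, s3, s5}.
      \Diamond (r \to \Box p) \lor \Box s holds at s1, so \Diamond (\Diamond (r \to \Box p) \lor \Box s) is true at s4.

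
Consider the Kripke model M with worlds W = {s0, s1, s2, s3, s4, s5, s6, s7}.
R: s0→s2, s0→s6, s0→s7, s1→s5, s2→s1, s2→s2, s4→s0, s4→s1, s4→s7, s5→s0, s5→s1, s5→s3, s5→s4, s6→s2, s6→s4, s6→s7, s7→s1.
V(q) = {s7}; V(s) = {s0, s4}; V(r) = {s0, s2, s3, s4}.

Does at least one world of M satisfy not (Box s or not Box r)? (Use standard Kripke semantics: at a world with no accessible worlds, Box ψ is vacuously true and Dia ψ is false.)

Let φ = not (Box s or not Box r). Evaluate φ at each world:
  s0 (successors {s2, s6, s7}): φ is false.
  s1 (successors {s5}): φ is false.
  s2 (successors {s1, s2}): φ is false.
  s3 (successors ∅): φ is false.
  s4 (successors {s0, s1, s7}): φ is false.
  s5 (successors {s0, s1, s3, s4}): φ is false.
  s6 (successors {s2, s4, s7}): φ is false.
  s7 (successors {s1}): φ is false.
For instance, at s1:
  At s1: Box s or not Box r is true, so not (Box s or not Box r) is false.
    At s1: Box s is false, not Box r is true, so Box s or not Box r is true.
      At s1: Box s requires s at every successor {s5}.
        s fails at s5, so Box s is false at s1.
      At s1: Box r is false, so not Box r is true.

No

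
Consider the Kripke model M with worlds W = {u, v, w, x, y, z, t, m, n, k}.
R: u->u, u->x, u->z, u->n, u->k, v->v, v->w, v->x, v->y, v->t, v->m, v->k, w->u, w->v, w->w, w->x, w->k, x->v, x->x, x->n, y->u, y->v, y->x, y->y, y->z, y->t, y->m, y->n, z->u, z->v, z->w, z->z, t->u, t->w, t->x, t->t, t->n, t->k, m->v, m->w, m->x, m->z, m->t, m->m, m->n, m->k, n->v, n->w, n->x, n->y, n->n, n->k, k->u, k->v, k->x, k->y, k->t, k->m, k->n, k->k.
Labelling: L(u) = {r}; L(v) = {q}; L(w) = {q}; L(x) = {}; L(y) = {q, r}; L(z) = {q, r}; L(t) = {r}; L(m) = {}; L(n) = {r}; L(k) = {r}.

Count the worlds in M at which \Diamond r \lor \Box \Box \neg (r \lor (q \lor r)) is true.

Let φ = \Diamond r \lor \Box \Box \neg (r \lor (q \lor r)). Evaluate φ at each world:
  u (successors {u, x, z, n, k}): φ is true.
  v (successors {v, w, x, y, t, m, k}): φ is true.
  w (successors {u, v, w, x, k}): φ is true.
  x (successors {v, x, n}): φ is true.
  y (successors {u, v, x, y, z, t, m, n}): φ is true.
  z (successors {u, v, w, z}): φ is true.
  t (successors {u, w, x, t, n, k}): φ is true.
  m (successors {v, w, x, z, t, m, n, k}): φ is true.
  n (successors {v, w, x, y, n, k}): φ is true.
  k (successors {u, v, x, y, t, m, n, k}): φ is true.
For instance, at k:
  At k: \Diamond r is true, \Box \Box \neg (r \lor (q \lor r)) is false, so \Diamond r \lor \Box \Box \neg (r \lor (q \lor r)) is true.
    At k: \Diamond r requires r at some successor in {u, v, x, y, t, m, n, k}.
      r holds at u, so \Diamond r is true at k.
    At k: \Box \Box \neg (r \lor (q \lor r)) requires \Box \neg (r \lor (q \lor r)) at every successor {u, v, x, y, t, m, n, k}.
      \Box \neg (r \lor (q \lor r)) fails at u, so \Box \Box \neg (r \lor (q \lor r)) is false at k.
Satisfying worlds: {u, v, w, x, y, z, t, m, n, k}

10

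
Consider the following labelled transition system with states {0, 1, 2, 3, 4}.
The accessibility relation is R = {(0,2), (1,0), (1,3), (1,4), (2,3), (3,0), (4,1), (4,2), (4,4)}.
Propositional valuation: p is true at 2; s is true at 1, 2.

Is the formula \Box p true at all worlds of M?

Recall that \Box ψ holds at a world iff ψ holds at every accessible world, and \Diamond ψ holds iff ψ holds at some accessible world.
Let φ = \Box p. Evaluate φ at each world:
  0 (successors {2}): φ is true.
  1 (successors {0, 3, 4}): φ is false.
  2 (successors {3}): φ is false.
  3 (successors {0}): φ is false.
  4 (successors {1, 2, 4}): φ is false.
Detail at 1 (counterexample):
  At 1: \Box p requires p at every successor {0, 3, 4}.
    p fails at 0, so \Box p is false at 1.

No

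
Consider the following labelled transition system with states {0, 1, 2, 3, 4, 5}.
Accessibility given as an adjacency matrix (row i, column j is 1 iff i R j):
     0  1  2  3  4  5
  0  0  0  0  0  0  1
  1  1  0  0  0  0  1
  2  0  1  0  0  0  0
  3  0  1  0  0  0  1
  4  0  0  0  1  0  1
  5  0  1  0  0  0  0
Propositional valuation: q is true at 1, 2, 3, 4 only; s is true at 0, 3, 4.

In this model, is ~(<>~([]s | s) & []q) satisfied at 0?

Yes

At 0: <>~([]s | s) & []q is false, so ~(<>~([]s | s) & []q) is true.
  At 0: <>~([]s | s) is true, []q is false, so <>~([]s | s) & []q is false.
    At 0: <>~([]s | s) requires ~([]s | s) at some successor in {5}.
      ~([]s | s) holds at 5, so <>~([]s | s) is true at 0.
    At 0: []q requires q at every successor {5}.
      q fails at 5, so []q is false at 0.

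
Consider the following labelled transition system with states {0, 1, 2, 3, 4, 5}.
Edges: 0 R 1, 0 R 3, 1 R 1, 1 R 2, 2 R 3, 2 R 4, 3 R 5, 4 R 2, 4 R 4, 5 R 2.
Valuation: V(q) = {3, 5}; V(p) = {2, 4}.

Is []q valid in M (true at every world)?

No

Let φ = []q. Evaluate φ at each world:
  0 (successors {1, 3}): φ is false.
  1 (successors {1, 2}): φ is false.
  2 (successors {3, 4}): φ is false.
  3 (successors {5}): φ is true.
  4 (successors {2, 4}): φ is false.
  5 (successors {2}): φ is false.
Detail at 0 (counterexample):
  At 0: []q requires q at every successor {1, 3}.
    q fails at 1, so []q is false at 0.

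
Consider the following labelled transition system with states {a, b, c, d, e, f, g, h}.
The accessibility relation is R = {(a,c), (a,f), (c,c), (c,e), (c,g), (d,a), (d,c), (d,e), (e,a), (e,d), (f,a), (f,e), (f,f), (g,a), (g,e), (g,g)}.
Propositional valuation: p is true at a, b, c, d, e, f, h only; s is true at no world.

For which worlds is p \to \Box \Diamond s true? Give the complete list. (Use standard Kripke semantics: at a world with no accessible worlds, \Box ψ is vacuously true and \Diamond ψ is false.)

Let φ = p \to \Box \Diamond s. Evaluate φ at each world:
  a (successors {c, f}): φ is false.
  b (successors ∅): φ is true.
  c (successors {c, e, g}): φ is false.
  d (successors {a, c, e}): φ is false.
  e (successors {a, d}): φ is false.
  f (successors {a, e, f}): φ is false.
  g (successors {a, e, g}): φ is true.
  h (successors ∅): φ is true.
For instance, at e:
  At e: p is true, \Box \Diamond s is false, so p \to \Box \Diamond s is false.
    At e: \Box \Diamond s requires \Diamond s at every successor {a, d}.
      \Diamond s fails at a, so \Box \Diamond s is false at e.
Satisfying worlds: {b, g, h}

b, g, h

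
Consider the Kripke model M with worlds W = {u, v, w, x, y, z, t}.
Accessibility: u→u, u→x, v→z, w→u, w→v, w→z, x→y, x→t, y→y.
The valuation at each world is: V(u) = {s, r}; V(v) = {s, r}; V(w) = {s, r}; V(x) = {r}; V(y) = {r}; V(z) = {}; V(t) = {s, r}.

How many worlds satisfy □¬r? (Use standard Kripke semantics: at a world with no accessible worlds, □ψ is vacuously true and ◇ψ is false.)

Recall that □ψ holds at a world iff ψ holds at every accessible world, and ◇ψ holds iff ψ holds at some accessible world.
Let φ = □¬r. Evaluate φ at each world:
  u (successors {u, x}): φ is false.
  v (successors {z}): φ is true.
  w (successors {u, v, z}): φ is false.
  x (successors {y, t}): φ is false.
  y (successors {y}): φ is false.
  z (successors ∅): φ is true.
  t (successors ∅): φ is true.
For instance, at v:
  At v: □¬r requires ¬r at every successor {z}.
    At z: ¬r is true.
  So □¬r is true at v.
Satisfying worlds: {v, z, t}

3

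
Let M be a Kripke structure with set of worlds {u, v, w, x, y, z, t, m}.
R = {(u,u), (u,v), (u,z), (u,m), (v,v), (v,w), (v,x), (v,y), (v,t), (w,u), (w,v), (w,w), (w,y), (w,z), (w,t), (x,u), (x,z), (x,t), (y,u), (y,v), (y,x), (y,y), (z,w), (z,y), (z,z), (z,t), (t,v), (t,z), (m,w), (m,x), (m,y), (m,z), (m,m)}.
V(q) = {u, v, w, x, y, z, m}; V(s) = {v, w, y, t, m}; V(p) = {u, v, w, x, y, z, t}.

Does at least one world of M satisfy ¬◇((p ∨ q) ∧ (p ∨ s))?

No

Let φ = ¬◇((p ∨ q) ∧ (p ∨ s)). Evaluate φ at each world:
  u (successors {u, v, z, m}): φ is false.
  v (successors {v, w, x, y, t}): φ is false.
  w (successors {u, v, w, y, z, t}): φ is false.
  x (successors {u, z, t}): φ is false.
  y (successors {u, v, x, y}): φ is false.
  z (successors {w, y, z, t}): φ is false.
  t (successors {v, z}): φ is false.
  m (successors {w, x, y, z, m}): φ is false.
For instance, at m:
  At m: ◇((p ∨ q) ∧ (p ∨ s)) is true, so ¬◇((p ∨ q) ∧ (p ∨ s)) is false.
    At m: ◇((p ∨ q) ∧ (p ∨ s)) requires (p ∨ q) ∧ (p ∨ s) at some successor in {w, x, y, z, m}.
      (p ∨ q) ∧ (p ∨ s) holds at w, so ◇((p ∨ q) ∧ (p ∨ s)) is true at m.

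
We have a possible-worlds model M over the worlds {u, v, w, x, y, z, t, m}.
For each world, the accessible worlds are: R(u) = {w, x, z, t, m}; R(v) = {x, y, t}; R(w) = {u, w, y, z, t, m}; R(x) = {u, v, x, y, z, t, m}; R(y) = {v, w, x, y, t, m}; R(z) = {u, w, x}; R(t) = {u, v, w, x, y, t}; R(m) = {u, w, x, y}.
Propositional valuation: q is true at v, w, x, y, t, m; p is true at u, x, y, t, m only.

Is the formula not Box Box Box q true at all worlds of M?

Recall that Box ψ holds at a world iff ψ holds at every accessible world, and Dia ψ holds iff ψ holds at some accessible world.
Let φ = not Box Box Box q. Evaluate φ at each world:
  u (successors {w, x, z, t, m}): φ is true.
  v (successors {x, y, t}): φ is true.
  w (successors {u, w, y, z, t, m}): φ is true.
  x (successors {u, v, x, y, z, t, m}): φ is true.
  y (successors {v, w, x, y, t, m}): φ is true.
  z (successors {u, w, x}): φ is true.
  t (successors {u, v, w, x, y, t}): φ is true.
  m (successors {u, w, x, y}): φ is true.
For instance, at w:
  At w: Box Box Box q is false, so not Box Box Box q is true.
    At w: Box Box Box q requires Box Box q at every successor {u, w, y, z, t, m}.
      Box Box q fails at u, so Box Box Box q is false at w.

Yes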